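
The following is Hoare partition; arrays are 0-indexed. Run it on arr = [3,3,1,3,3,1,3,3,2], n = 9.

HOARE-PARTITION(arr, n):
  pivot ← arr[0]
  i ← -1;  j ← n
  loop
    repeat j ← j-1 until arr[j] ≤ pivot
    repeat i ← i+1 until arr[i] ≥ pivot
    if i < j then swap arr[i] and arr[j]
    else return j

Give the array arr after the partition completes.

pivot = arr[0] = 3; i = -1, j = 9
j→8 (arr[8]=2≤3), i→0 (arr[0]=3≥3); i<j, swap → [2,3,1,3,3,1,3,3,3]
j→7 (arr[7]=3≤3), i→1 (arr[1]=3≥3); i<j, swap → [2,3,1,3,3,1,3,3,3]
j→6 (arr[6]=3≤3), i→3 (arr[3]=3≥3); i<j, swap → [2,3,1,3,3,1,3,3,3]
j→5 (arr[5]=1≤3), i→4 (arr[4]=3≥3); i<j, swap → [2,3,1,3,1,3,3,3,3]
j→4, i→5; i≥j, return j=4. arr = [2,3,1,3,1,3,3,3,3]

[2,3,1,3,1,3,3,3,3]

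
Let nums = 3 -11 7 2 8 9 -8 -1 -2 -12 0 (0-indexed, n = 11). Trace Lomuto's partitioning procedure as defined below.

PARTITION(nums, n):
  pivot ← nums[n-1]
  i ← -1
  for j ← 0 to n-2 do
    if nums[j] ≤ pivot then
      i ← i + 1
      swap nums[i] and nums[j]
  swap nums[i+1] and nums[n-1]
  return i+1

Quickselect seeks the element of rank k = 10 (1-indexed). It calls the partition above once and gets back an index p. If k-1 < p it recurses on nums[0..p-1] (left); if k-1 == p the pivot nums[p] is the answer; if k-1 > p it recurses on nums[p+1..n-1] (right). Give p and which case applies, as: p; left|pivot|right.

pivot = nums[10] = 0; i = -1
j=0: nums[0]=3 > 0 → no swap
j=1: nums[1]=-11 ≤ 0 → i=0, swap nums[0],nums[1] → -11 3 7 2 8 9 -8 -1 -2 -12 0
j=2: nums[2]=7 > 0 → no swap
j=3: nums[3]=2 > 0 → no swap
j=4: nums[4]=8 > 0 → no swap
j=5: nums[5]=9 > 0 → no swap
j=6: nums[6]=-8 ≤ 0 → i=1, swap nums[1],nums[6] → -11 -8 7 2 8 9 3 -1 -2 -12 0
j=7: nums[7]=-1 ≤ 0 → i=2, swap nums[2],nums[7] → -11 -8 -1 2 8 9 3 7 -2 -12 0
j=8: nums[8]=-2 ≤ 0 → i=3, swap nums[3],nums[8] → -11 -8 -1 -2 8 9 3 7 2 -12 0
j=9: nums[9]=-12 ≤ 0 → i=4, swap nums[4],nums[9] → -11 -8 -1 -2 -12 9 3 7 2 8 0
final swap nums[5],nums[10] → -11 -8 -1 -2 -12 0 3 7 2 8 9; return 5
p = 5; k-1 = 9 > 5 ⇒ right

5; right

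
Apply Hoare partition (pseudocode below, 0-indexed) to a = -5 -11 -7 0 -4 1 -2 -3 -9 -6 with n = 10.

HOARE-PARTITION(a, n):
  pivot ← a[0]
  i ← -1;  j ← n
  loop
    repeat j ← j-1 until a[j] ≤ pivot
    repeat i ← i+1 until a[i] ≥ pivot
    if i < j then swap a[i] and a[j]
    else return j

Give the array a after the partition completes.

pivot=-5
j stops at 9 (-6), i stops at 0 (-5); swap ⇒ -6 -11 -7 0 -4 1 -2 -3 -9 -5
j stops at 8 (-9), i stops at 3 (0); swap ⇒ -6 -11 -7 -9 -4 1 -2 -3 0 -5
j stops at 3, i stops at 4; i≥j ⇒ return 3. a=-6 -11 -7 -9 -4 1 -2 -3 0 -5

-6 -11 -7 -9 -4 1 -2 -3 0 -5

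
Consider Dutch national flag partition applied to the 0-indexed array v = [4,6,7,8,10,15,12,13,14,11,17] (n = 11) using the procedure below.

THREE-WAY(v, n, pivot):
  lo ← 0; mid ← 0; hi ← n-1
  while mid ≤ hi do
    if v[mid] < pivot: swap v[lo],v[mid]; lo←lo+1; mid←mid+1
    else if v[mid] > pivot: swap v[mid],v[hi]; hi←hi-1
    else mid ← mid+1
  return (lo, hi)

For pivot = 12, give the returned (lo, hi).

pivot = 12; lo=0, mid=0, hi=10
v[mid]=4<12: swap v[0],v[0]; lo=1,mid=1 → [4,6,7,8,10,15,12,13,14,11,17]
v[mid]=6<12: swap v[1],v[1]; lo=2,mid=2 → [4,6,7,8,10,15,12,13,14,11,17]
v[mid]=7<12: swap v[2],v[2]; lo=3,mid=3 → [4,6,7,8,10,15,12,13,14,11,17]
v[mid]=8<12: swap v[3],v[3]; lo=4,mid=4 → [4,6,7,8,10,15,12,13,14,11,17]
v[mid]=10<12: swap v[4],v[4]; lo=5,mid=5 → [4,6,7,8,10,15,12,13,14,11,17]
v[mid]=15>12: swap v[5],v[10]; hi=9 → [4,6,7,8,10,17,12,13,14,11,15]
v[mid]=17>12: swap v[5],v[9]; hi=8 → [4,6,7,8,10,11,12,13,14,17,15]
v[mid]=11<12: swap v[5],v[5]; lo=6,mid=6 → [4,6,7,8,10,11,12,13,14,17,15]
v[mid]=12=12: mid=7
v[mid]=13>12: swap v[7],v[8]; hi=7 → [4,6,7,8,10,11,12,14,13,17,15]
v[mid]=14>12: swap v[7],v[7]; hi=6 → [4,6,7,8,10,11,12,14,13,17,15]
end: lo=6, hi=6; v = [4,6,7,8,10,11,12,14,13,17,15]

(6, 6)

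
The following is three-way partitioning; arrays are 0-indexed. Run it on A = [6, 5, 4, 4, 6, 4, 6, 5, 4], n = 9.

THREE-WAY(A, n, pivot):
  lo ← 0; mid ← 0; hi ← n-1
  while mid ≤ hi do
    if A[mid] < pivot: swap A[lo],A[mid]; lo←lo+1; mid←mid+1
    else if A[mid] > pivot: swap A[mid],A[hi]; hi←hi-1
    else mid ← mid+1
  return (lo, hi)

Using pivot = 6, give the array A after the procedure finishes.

lo=0 mid=0 hi=8
6=6: mid=1
5<6: swap(0,1), lo=1 mid=2 ⇒ [5, 6, 4, 4, 6, 4, 6, 5, 4]
4<6: swap(1,2), lo=2 mid=3 ⇒ [5, 4, 6, 4, 6, 4, 6, 5, 4]
4<6: swap(2,3), lo=3 mid=4 ⇒ [5, 4, 4, 6, 6, 4, 6, 5, 4]
6=6: mid=5
4<6: swap(3,5), lo=4 mid=6 ⇒ [5, 4, 4, 4, 6, 6, 6, 5, 4]
6=6: mid=7
5<6: swap(4,7), lo=5 mid=8 ⇒ [5, 4, 4, 4, 5, 6, 6, 6, 4]
4<6: swap(5,8), lo=6 mid=9 ⇒ [5, 4, 4, 4, 5, 4, 6, 6, 6]
done. lo=6 hi=8; A=[5, 4, 4, 4, 5, 4, 6, 6, 6]

[5, 4, 4, 4, 5, 4, 6, 6, 6]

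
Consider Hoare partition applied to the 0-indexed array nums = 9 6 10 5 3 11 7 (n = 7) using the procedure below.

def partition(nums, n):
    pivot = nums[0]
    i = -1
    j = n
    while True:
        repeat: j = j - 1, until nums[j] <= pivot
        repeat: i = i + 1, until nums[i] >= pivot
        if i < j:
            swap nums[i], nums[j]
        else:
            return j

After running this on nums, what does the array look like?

7 6 3 5 10 11 9

pivot = nums[0] = 9; i = -1, j = 7
j→6 (nums[6]=7≤9), i→0 (nums[0]=9≥9); i<j, swap → 7 6 10 5 3 11 9
j→4 (nums[4]=3≤9), i→2 (nums[2]=10≥9); i<j, swap → 7 6 3 5 10 11 9
j→3, i→4; i≥j, return j=3. nums = 7 6 3 5 10 11 9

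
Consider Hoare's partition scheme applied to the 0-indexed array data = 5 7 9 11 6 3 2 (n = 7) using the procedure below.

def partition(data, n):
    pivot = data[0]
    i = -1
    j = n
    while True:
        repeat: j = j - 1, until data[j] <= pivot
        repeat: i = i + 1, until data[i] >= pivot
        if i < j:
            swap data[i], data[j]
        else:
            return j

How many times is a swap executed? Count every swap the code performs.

2

pivot=5
j stops at 6 (2), i stops at 0 (5); swap ⇒ 2 7 9 11 6 3 5
j stops at 5 (3), i stops at 1 (7); swap ⇒ 2 3 9 11 6 7 5
j stops at 1, i stops at 2; i≥j ⇒ return 1. data=2 3 9 11 6 7 5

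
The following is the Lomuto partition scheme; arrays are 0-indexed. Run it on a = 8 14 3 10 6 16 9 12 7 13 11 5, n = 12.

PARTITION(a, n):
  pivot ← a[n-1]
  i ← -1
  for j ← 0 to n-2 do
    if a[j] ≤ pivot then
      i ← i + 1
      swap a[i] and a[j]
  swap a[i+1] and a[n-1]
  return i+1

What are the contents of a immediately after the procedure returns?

3 5 8 10 6 16 9 12 7 13 11 14

pivot = a[11] = 5; i = -1
j=0: a[0]=8 > 5 → no swap
j=1: a[1]=14 > 5 → no swap
j=2: a[2]=3 ≤ 5 → i=0, swap a[0],a[2] → 3 14 8 10 6 16 9 12 7 13 11 5
j=3: a[3]=10 > 5 → no swap
j=4: a[4]=6 > 5 → no swap
j=5: a[5]=16 > 5 → no swap
j=6: a[6]=9 > 5 → no swap
j=7: a[7]=12 > 5 → no swap
j=8: a[8]=7 > 5 → no swap
j=9: a[9]=13 > 5 → no swap
j=10: a[10]=11 > 5 → no swap
final swap a[1],a[11] → 3 5 8 10 6 16 9 12 7 13 11 14; return 1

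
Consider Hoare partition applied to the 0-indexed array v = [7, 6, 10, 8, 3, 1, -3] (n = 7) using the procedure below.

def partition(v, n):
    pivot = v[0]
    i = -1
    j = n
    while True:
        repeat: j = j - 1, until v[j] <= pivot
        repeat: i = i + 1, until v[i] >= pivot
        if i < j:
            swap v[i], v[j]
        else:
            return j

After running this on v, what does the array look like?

pivot = v[0] = 7; i = -1, j = 7
j→6 (v[6]=-3≤7), i→0 (v[0]=7≥7); i<j, swap → [-3, 6, 10, 8, 3, 1, 7]
j→5 (v[5]=1≤7), i→2 (v[2]=10≥7); i<j, swap → [-3, 6, 1, 8, 3, 10, 7]
j→4 (v[4]=3≤7), i→3 (v[3]=8≥7); i<j, swap → [-3, 6, 1, 3, 8, 10, 7]
j→3, i→4; i≥j, return j=3. v = [-3, 6, 1, 3, 8, 10, 7]

[-3, 6, 1, 3, 8, 10, 7]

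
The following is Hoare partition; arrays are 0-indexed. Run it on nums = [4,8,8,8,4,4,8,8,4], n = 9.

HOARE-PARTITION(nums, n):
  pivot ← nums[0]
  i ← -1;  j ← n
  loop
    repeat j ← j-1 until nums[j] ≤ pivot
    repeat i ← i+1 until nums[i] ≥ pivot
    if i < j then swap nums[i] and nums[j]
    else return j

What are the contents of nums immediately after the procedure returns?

[4,4,4,8,8,8,8,8,4]

pivot = nums[0] = 4; i = -1, j = 9
j→8 (nums[8]=4≤4), i→0 (nums[0]=4≥4); i<j, swap → [4,8,8,8,4,4,8,8,4]
j→5 (nums[5]=4≤4), i→1 (nums[1]=8≥4); i<j, swap → [4,4,8,8,4,8,8,8,4]
j→4 (nums[4]=4≤4), i→2 (nums[2]=8≥4); i<j, swap → [4,4,4,8,8,8,8,8,4]
j→2, i→3; i≥j, return j=2. nums = [4,4,4,8,8,8,8,8,4]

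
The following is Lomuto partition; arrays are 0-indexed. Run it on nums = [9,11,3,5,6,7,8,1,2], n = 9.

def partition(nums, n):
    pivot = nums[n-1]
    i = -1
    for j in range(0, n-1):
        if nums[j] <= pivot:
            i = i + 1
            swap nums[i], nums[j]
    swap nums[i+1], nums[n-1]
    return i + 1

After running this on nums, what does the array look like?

[1,2,3,5,6,7,8,9,11]

pivot=2, i=-1
j=0: 9>2, skip
j=1: 11>2, skip
j=2: 3>2, skip
j=3: 5>2, skip
j=4: 6>2, skip
j=5: 7>2, skip
j=6: 8>2, skip
j=7: 1≤2, i=0, swap(0,7) ⇒ [1,11,3,5,6,7,8,9,2]
swap(1,8) ⇒ [1,2,3,5,6,7,8,9,11]; return 1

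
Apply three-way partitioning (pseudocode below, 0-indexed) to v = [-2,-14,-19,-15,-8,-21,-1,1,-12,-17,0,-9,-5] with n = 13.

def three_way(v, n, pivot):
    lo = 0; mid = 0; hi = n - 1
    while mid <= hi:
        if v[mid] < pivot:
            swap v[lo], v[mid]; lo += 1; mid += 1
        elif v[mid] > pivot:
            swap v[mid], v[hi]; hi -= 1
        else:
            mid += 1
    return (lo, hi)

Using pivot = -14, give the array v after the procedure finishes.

pivot = -14; lo=0, mid=0, hi=12
v[mid]=-2>-14: swap v[0],v[12]; hi=11 → [-5,-14,-19,-15,-8,-21,-1,1,-12,-17,0,-9,-2]
v[mid]=-5>-14: swap v[0],v[11]; hi=10 → [-9,-14,-19,-15,-8,-21,-1,1,-12,-17,0,-5,-2]
v[mid]=-9>-14: swap v[0],v[10]; hi=9 → [0,-14,-19,-15,-8,-21,-1,1,-12,-17,-9,-5,-2]
v[mid]=0>-14: swap v[0],v[9]; hi=8 → [-17,-14,-19,-15,-8,-21,-1,1,-12,0,-9,-5,-2]
v[mid]=-17<-14: swap v[0],v[0]; lo=1,mid=1 → [-17,-14,-19,-15,-8,-21,-1,1,-12,0,-9,-5,-2]
v[mid]=-14=-14: mid=2
v[mid]=-19<-14: swap v[1],v[2]; lo=2,mid=3 → [-17,-19,-14,-15,-8,-21,-1,1,-12,0,-9,-5,-2]
v[mid]=-15<-14: swap v[2],v[3]; lo=3,mid=4 → [-17,-19,-15,-14,-8,-21,-1,1,-12,0,-9,-5,-2]
v[mid]=-8>-14: swap v[4],v[8]; hi=7 → [-17,-19,-15,-14,-12,-21,-1,1,-8,0,-9,-5,-2]
v[mid]=-12>-14: swap v[4],v[7]; hi=6 → [-17,-19,-15,-14,1,-21,-1,-12,-8,0,-9,-5,-2]
v[mid]=1>-14: swap v[4],v[6]; hi=5 → [-17,-19,-15,-14,-1,-21,1,-12,-8,0,-9,-5,-2]
v[mid]=-1>-14: swap v[4],v[5]; hi=4 → [-17,-19,-15,-14,-21,-1,1,-12,-8,0,-9,-5,-2]
v[mid]=-21<-14: swap v[3],v[4]; lo=4,mid=5 → [-17,-19,-15,-21,-14,-1,1,-12,-8,0,-9,-5,-2]
end: lo=4, hi=4; v = [-17,-19,-15,-21,-14,-1,1,-12,-8,0,-9,-5,-2]

[-17,-19,-15,-21,-14,-1,1,-12,-8,0,-9,-5,-2]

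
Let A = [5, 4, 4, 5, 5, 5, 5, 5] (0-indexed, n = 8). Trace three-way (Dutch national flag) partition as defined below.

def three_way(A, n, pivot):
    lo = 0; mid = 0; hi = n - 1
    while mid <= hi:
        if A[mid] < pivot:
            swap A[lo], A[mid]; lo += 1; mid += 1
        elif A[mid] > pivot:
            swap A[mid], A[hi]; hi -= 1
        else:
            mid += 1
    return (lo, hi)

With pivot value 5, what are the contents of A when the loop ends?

[4, 4, 5, 5, 5, 5, 5, 5]

lo=0 mid=0 hi=7
5=5: mid=1
4<5: swap(0,1), lo=1 mid=2 ⇒ [4, 5, 4, 5, 5, 5, 5, 5]
4<5: swap(1,2), lo=2 mid=3 ⇒ [4, 4, 5, 5, 5, 5, 5, 5]
5=5: mid=4
5=5: mid=5
5=5: mid=6
5=5: mid=7
5=5: mid=8
done. lo=2 hi=7; A=[4, 4, 5, 5, 5, 5, 5, 5]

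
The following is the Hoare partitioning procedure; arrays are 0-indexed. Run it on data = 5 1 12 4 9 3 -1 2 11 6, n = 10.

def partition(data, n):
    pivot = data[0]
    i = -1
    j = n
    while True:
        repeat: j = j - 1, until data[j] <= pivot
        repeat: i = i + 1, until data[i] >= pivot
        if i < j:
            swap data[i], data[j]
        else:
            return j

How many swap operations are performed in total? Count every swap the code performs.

pivot = data[0] = 5; i = -1, j = 10
j→7 (data[7]=2≤5), i→0 (data[0]=5≥5); i<j, swap → 2 1 12 4 9 3 -1 5 11 6
j→6 (data[6]=-1≤5), i→2 (data[2]=12≥5); i<j, swap → 2 1 -1 4 9 3 12 5 11 6
j→5 (data[5]=3≤5), i→4 (data[4]=9≥5); i<j, swap → 2 1 -1 4 3 9 12 5 11 6
j→4, i→5; i≥j, return j=4. data = 2 1 -1 4 3 9 12 5 11 6

3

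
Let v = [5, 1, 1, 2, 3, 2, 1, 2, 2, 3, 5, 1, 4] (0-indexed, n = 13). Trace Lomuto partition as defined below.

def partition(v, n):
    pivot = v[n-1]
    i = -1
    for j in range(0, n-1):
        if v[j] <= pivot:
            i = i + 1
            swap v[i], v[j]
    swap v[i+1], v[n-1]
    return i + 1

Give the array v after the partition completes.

[1, 1, 2, 3, 2, 1, 2, 2, 3, 1, 4, 5, 5]

pivot = v[12] = 4; i = -1
j=0: v[0]=5 > 4 → no swap
j=1: v[1]=1 ≤ 4 → i=0, swap v[0],v[1] → [1, 5, 1, 2, 3, 2, 1, 2, 2, 3, 5, 1, 4]
j=2: v[2]=1 ≤ 4 → i=1, swap v[1],v[2] → [1, 1, 5, 2, 3, 2, 1, 2, 2, 3, 5, 1, 4]
j=3: v[3]=2 ≤ 4 → i=2, swap v[2],v[3] → [1, 1, 2, 5, 3, 2, 1, 2, 2, 3, 5, 1, 4]
j=4: v[4]=3 ≤ 4 → i=3, swap v[3],v[4] → [1, 1, 2, 3, 5, 2, 1, 2, 2, 3, 5, 1, 4]
j=5: v[5]=2 ≤ 4 → i=4, swap v[4],v[5] → [1, 1, 2, 3, 2, 5, 1, 2, 2, 3, 5, 1, 4]
j=6: v[6]=1 ≤ 4 → i=5, swap v[5],v[6] → [1, 1, 2, 3, 2, 1, 5, 2, 2, 3, 5, 1, 4]
j=7: v[7]=2 ≤ 4 → i=6, swap v[6],v[7] → [1, 1, 2, 3, 2, 1, 2, 5, 2, 3, 5, 1, 4]
j=8: v[8]=2 ≤ 4 → i=7, swap v[7],v[8] → [1, 1, 2, 3, 2, 1, 2, 2, 5, 3, 5, 1, 4]
j=9: v[9]=3 ≤ 4 → i=8, swap v[8],v[9] → [1, 1, 2, 3, 2, 1, 2, 2, 3, 5, 5, 1, 4]
j=10: v[10]=5 > 4 → no swap
j=11: v[11]=1 ≤ 4 → i=9, swap v[9],v[11] → [1, 1, 2, 3, 2, 1, 2, 2, 3, 1, 5, 5, 4]
final swap v[10],v[12] → [1, 1, 2, 3, 2, 1, 2, 2, 3, 1, 4, 5, 5]; return 10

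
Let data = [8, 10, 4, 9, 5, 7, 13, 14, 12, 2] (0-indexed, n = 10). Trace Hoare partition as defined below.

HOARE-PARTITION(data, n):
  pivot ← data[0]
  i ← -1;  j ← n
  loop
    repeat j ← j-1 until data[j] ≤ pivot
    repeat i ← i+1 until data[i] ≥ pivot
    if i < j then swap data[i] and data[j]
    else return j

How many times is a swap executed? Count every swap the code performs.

pivot = data[0] = 8; i = -1, j = 10
j→9 (data[9]=2≤8), i→0 (data[0]=8≥8); i<j, swap → [2, 10, 4, 9, 5, 7, 13, 14, 12, 8]
j→5 (data[5]=7≤8), i→1 (data[1]=10≥8); i<j, swap → [2, 7, 4, 9, 5, 10, 13, 14, 12, 8]
j→4 (data[4]=5≤8), i→3 (data[3]=9≥8); i<j, swap → [2, 7, 4, 5, 9, 10, 13, 14, 12, 8]
j→3, i→4; i≥j, return j=3. data = [2, 7, 4, 5, 9, 10, 13, 14, 12, 8]

3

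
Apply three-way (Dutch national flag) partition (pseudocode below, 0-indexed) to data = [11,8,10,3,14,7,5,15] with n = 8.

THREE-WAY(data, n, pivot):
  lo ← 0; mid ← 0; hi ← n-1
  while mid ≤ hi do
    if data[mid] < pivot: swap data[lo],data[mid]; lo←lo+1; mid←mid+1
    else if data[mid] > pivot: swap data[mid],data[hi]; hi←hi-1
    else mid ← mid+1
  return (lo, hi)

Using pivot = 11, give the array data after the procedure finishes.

pivot = 11; lo=0, mid=0, hi=7
data[mid]=11=11: mid=1
data[mid]=8<11: swap data[0],data[1]; lo=1,mid=2 → [8,11,10,3,14,7,5,15]
data[mid]=10<11: swap data[1],data[2]; lo=2,mid=3 → [8,10,11,3,14,7,5,15]
data[mid]=3<11: swap data[2],data[3]; lo=3,mid=4 → [8,10,3,11,14,7,5,15]
data[mid]=14>11: swap data[4],data[7]; hi=6 → [8,10,3,11,15,7,5,14]
data[mid]=15>11: swap data[4],data[6]; hi=5 → [8,10,3,11,5,7,15,14]
data[mid]=5<11: swap data[3],data[4]; lo=4,mid=5 → [8,10,3,5,11,7,15,14]
data[mid]=7<11: swap data[4],data[5]; lo=5,mid=6 → [8,10,3,5,7,11,15,14]
end: lo=5, hi=5; data = [8,10,3,5,7,11,15,14]

[8,10,3,5,7,11,15,14]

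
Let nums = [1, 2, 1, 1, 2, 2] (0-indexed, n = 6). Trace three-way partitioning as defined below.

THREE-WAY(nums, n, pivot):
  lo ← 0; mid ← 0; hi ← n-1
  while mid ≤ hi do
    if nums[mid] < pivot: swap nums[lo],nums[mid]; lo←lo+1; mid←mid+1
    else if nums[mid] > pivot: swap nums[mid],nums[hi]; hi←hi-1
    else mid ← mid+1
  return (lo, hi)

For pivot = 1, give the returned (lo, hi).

lo=0 mid=0 hi=5
1=1: mid=1
2>1: swap(1,5), hi=4 ⇒ [1, 2, 1, 1, 2, 2]
2>1: swap(1,4), hi=3 ⇒ [1, 2, 1, 1, 2, 2]
2>1: swap(1,3), hi=2 ⇒ [1, 1, 1, 2, 2, 2]
1=1: mid=2
1=1: mid=3
done. lo=0 hi=2; nums=[1, 1, 1, 2, 2, 2]

(0, 2)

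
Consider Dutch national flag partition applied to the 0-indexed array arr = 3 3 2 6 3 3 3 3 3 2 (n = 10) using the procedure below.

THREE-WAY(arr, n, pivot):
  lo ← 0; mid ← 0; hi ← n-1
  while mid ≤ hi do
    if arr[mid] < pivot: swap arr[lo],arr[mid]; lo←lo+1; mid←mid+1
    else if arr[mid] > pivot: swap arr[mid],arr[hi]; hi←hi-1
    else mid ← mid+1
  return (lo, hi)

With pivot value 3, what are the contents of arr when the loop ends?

pivot = 3; lo=0, mid=0, hi=9
arr[mid]=3=3: mid=1
arr[mid]=3=3: mid=2
arr[mid]=2<3: swap arr[0],arr[2]; lo=1,mid=3 → 2 3 3 6 3 3 3 3 3 2
arr[mid]=6>3: swap arr[3],arr[9]; hi=8 → 2 3 3 2 3 3 3 3 3 6
arr[mid]=2<3: swap arr[1],arr[3]; lo=2,mid=4 → 2 2 3 3 3 3 3 3 3 6
arr[mid]=3=3: mid=5
arr[mid]=3=3: mid=6
arr[mid]=3=3: mid=7
arr[mid]=3=3: mid=8
arr[mid]=3=3: mid=9
end: lo=2, hi=8; arr = 2 2 3 3 3 3 3 3 3 6

2 2 3 3 3 3 3 3 3 6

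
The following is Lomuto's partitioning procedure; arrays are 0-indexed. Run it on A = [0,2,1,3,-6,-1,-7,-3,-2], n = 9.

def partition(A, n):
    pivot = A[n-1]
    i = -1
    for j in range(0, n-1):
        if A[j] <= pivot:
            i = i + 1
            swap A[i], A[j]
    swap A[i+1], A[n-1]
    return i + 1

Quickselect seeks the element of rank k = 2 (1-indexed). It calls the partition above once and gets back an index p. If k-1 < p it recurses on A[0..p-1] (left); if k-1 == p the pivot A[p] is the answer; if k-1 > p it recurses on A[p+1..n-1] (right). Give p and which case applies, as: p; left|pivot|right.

3; left

pivot=-2, i=-1
j=0: 0>-2, skip
j=1: 2>-2, skip
j=2: 1>-2, skip
j=3: 3>-2, skip
j=4: -6≤-2, i=0, swap(0,4) ⇒ [-6,2,1,3,0,-1,-7,-3,-2]
j=5: -1>-2, skip
j=6: -7≤-2, i=1, swap(1,6) ⇒ [-6,-7,1,3,0,-1,2,-3,-2]
j=7: -3≤-2, i=2, swap(2,7) ⇒ [-6,-7,-3,3,0,-1,2,1,-2]
swap(3,8) ⇒ [-6,-7,-3,-2,0,-1,2,1,3]; return 3
p = 3; k-1 = 1 < 3 ⇒ left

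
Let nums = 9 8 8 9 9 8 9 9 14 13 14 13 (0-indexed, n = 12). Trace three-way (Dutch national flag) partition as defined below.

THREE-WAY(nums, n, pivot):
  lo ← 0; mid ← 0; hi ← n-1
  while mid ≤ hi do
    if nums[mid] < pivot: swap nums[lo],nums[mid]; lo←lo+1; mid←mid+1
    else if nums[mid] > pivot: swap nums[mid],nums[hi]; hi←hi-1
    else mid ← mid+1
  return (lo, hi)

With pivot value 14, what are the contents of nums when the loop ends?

9 8 8 9 9 8 9 9 13 13 14 14

lo=0 mid=0 hi=11
9<14: swap(0,0), lo=1 mid=1 ⇒ 9 8 8 9 9 8 9 9 14 13 14 13
8<14: swap(1,1), lo=2 mid=2 ⇒ 9 8 8 9 9 8 9 9 14 13 14 13
8<14: swap(2,2), lo=3 mid=3 ⇒ 9 8 8 9 9 8 9 9 14 13 14 13
9<14: swap(3,3), lo=4 mid=4 ⇒ 9 8 8 9 9 8 9 9 14 13 14 13
9<14: swap(4,4), lo=5 mid=5 ⇒ 9 8 8 9 9 8 9 9 14 13 14 13
8<14: swap(5,5), lo=6 mid=6 ⇒ 9 8 8 9 9 8 9 9 14 13 14 13
9<14: swap(6,6), lo=7 mid=7 ⇒ 9 8 8 9 9 8 9 9 14 13 14 13
9<14: swap(7,7), lo=8 mid=8 ⇒ 9 8 8 9 9 8 9 9 14 13 14 13
14=14: mid=9
13<14: swap(8,9), lo=9 mid=10 ⇒ 9 8 8 9 9 8 9 9 13 14 14 13
14=14: mid=11
13<14: swap(9,11), lo=10 mid=12 ⇒ 9 8 8 9 9 8 9 9 13 13 14 14
done. lo=10 hi=11; nums=9 8 8 9 9 8 9 9 13 13 14 14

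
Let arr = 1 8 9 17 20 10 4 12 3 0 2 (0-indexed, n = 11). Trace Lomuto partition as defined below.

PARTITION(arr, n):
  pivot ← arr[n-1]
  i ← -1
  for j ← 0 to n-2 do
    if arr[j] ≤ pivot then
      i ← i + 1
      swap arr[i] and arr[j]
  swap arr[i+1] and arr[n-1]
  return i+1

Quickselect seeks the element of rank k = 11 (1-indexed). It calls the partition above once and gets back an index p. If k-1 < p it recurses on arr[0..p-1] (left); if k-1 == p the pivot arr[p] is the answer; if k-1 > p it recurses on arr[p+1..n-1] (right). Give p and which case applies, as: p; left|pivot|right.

2; right

pivot = arr[10] = 2; i = -1
j=0: arr[0]=1 ≤ 2 → i=0, swap arr[0],arr[0] (no change) → 1 8 9 17 20 10 4 12 3 0 2
j=1: arr[1]=8 > 2 → no swap
j=2: arr[2]=9 > 2 → no swap
j=3: arr[3]=17 > 2 → no swap
j=4: arr[4]=20 > 2 → no swap
j=5: arr[5]=10 > 2 → no swap
j=6: arr[6]=4 > 2 → no swap
j=7: arr[7]=12 > 2 → no swap
j=8: arr[8]=3 > 2 → no swap
j=9: arr[9]=0 ≤ 2 → i=1, swap arr[1],arr[9] → 1 0 9 17 20 10 4 12 3 8 2
final swap arr[2],arr[10] → 1 0 2 17 20 10 4 12 3 8 9; return 2
p = 2; k-1 = 10 > 2 ⇒ right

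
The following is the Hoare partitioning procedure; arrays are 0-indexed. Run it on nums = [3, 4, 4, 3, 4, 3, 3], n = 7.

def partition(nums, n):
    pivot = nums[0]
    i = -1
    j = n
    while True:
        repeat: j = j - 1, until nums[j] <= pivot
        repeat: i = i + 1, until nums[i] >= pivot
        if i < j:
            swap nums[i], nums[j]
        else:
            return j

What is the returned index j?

2

pivot = nums[0] = 3; i = -1, j = 7
j→6 (nums[6]=3≤3), i→0 (nums[0]=3≥3); i<j, swap → [3, 4, 4, 3, 4, 3, 3]
j→5 (nums[5]=3≤3), i→1 (nums[1]=4≥3); i<j, swap → [3, 3, 4, 3, 4, 4, 3]
j→3 (nums[3]=3≤3), i→2 (nums[2]=4≥3); i<j, swap → [3, 3, 3, 4, 4, 4, 3]
j→2, i→3; i≥j, return j=2. nums = [3, 3, 3, 4, 4, 4, 3]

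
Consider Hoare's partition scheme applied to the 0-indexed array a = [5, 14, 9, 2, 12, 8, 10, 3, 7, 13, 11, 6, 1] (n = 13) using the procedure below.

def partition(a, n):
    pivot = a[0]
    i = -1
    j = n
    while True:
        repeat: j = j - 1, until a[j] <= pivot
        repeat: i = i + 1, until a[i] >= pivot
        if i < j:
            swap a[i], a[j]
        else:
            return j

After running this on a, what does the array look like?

pivot = a[0] = 5; i = -1, j = 13
j→12 (a[12]=1≤5), i→0 (a[0]=5≥5); i<j, swap → [1, 14, 9, 2, 12, 8, 10, 3, 7, 13, 11, 6, 5]
j→7 (a[7]=3≤5), i→1 (a[1]=14≥5); i<j, swap → [1, 3, 9, 2, 12, 8, 10, 14, 7, 13, 11, 6, 5]
j→3 (a[3]=2≤5), i→2 (a[2]=9≥5); i<j, swap → [1, 3, 2, 9, 12, 8, 10, 14, 7, 13, 11, 6, 5]
j→2, i→3; i≥j, return j=2. a = [1, 3, 2, 9, 12, 8, 10, 14, 7, 13, 11, 6, 5]

[1, 3, 2, 9, 12, 8, 10, 14, 7, 13, 11, 6, 5]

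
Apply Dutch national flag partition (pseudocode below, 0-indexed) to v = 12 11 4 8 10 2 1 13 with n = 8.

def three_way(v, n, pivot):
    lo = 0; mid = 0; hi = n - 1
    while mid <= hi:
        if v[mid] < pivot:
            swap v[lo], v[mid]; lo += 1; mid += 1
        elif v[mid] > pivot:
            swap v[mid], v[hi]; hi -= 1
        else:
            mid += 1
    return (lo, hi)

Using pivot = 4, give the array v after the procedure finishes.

pivot = 4; lo=0, mid=0, hi=7
v[mid]=12>4: swap v[0],v[7]; hi=6 → 13 11 4 8 10 2 1 12
v[mid]=13>4: swap v[0],v[6]; hi=5 → 1 11 4 8 10 2 13 12
v[mid]=1<4: swap v[0],v[0]; lo=1,mid=1 → 1 11 4 8 10 2 13 12
v[mid]=11>4: swap v[1],v[5]; hi=4 → 1 2 4 8 10 11 13 12
v[mid]=2<4: swap v[1],v[1]; lo=2,mid=2 → 1 2 4 8 10 11 13 12
v[mid]=4=4: mid=3
v[mid]=8>4: swap v[3],v[4]; hi=3 → 1 2 4 10 8 11 13 12
v[mid]=10>4: swap v[3],v[3]; hi=2 → 1 2 4 10 8 11 13 12
end: lo=2, hi=2; v = 1 2 4 10 8 11 13 12

1 2 4 10 8 11 13 12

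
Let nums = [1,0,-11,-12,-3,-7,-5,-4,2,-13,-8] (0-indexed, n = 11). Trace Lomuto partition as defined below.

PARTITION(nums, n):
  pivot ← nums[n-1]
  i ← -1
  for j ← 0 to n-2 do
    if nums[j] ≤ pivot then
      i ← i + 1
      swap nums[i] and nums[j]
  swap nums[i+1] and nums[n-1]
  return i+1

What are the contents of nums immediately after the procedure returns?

[-11,-12,-13,-8,-3,-7,-5,-4,2,1,0]

pivot = nums[10] = -8; i = -1
j=0: nums[0]=1 > -8 → no swap
j=1: nums[1]=0 > -8 → no swap
j=2: nums[2]=-11 ≤ -8 → i=0, swap nums[0],nums[2] → [-11,0,1,-12,-3,-7,-5,-4,2,-13,-8]
j=3: nums[3]=-12 ≤ -8 → i=1, swap nums[1],nums[3] → [-11,-12,1,0,-3,-7,-5,-4,2,-13,-8]
j=4: nums[4]=-3 > -8 → no swap
j=5: nums[5]=-7 > -8 → no swap
j=6: nums[6]=-5 > -8 → no swap
j=7: nums[7]=-4 > -8 → no swap
j=8: nums[8]=2 > -8 → no swap
j=9: nums[9]=-13 ≤ -8 → i=2, swap nums[2],nums[9] → [-11,-12,-13,0,-3,-7,-5,-4,2,1,-8]
final swap nums[3],nums[10] → [-11,-12,-13,-8,-3,-7,-5,-4,2,1,0]; return 3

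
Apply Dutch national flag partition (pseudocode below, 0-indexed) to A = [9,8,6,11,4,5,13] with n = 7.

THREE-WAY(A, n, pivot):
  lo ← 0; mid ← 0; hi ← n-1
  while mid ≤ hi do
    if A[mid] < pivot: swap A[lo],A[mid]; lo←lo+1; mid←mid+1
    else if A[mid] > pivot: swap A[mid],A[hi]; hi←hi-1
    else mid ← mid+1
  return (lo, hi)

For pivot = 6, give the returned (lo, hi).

pivot = 6; lo=0, mid=0, hi=6
A[mid]=9>6: swap A[0],A[6]; hi=5 → [13,8,6,11,4,5,9]
A[mid]=13>6: swap A[0],A[5]; hi=4 → [5,8,6,11,4,13,9]
A[mid]=5<6: swap A[0],A[0]; lo=1,mid=1 → [5,8,6,11,4,13,9]
A[mid]=8>6: swap A[1],A[4]; hi=3 → [5,4,6,11,8,13,9]
A[mid]=4<6: swap A[1],A[1]; lo=2,mid=2 → [5,4,6,11,8,13,9]
A[mid]=6=6: mid=3
A[mid]=11>6: swap A[3],A[3]; hi=2 → [5,4,6,11,8,13,9]
end: lo=2, hi=2; A = [5,4,6,11,8,13,9]

(2, 2)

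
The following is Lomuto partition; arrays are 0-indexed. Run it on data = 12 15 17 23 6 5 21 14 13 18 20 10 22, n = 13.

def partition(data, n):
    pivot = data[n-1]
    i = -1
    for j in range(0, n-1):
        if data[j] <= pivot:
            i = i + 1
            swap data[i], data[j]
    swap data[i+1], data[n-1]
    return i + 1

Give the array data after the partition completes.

pivot=22, i=-1
j=0: 12≤22, i=0, swap(0,0) ⇒ 12 15 17 23 6 5 21 14 13 18 20 10 22
j=1: 15≤22, i=1, swap(1,1) ⇒ 12 15 17 23 6 5 21 14 13 18 20 10 22
j=2: 17≤22, i=2, swap(2,2) ⇒ 12 15 17 23 6 5 21 14 13 18 20 10 22
j=3: 23>22, skip
j=4: 6≤22, i=3, swap(3,4) ⇒ 12 15 17 6 23 5 21 14 13 18 20 10 22
j=5: 5≤22, i=4, swap(4,5) ⇒ 12 15 17 6 5 23 21 14 13 18 20 10 22
j=6: 21≤22, i=5, swap(5,6) ⇒ 12 15 17 6 5 21 23 14 13 18 20 10 22
j=7: 14≤22, i=6, swap(6,7) ⇒ 12 15 17 6 5 21 14 23 13 18 20 10 22
j=8: 13≤22, i=7, swap(7,8) ⇒ 12 15 17 6 5 21 14 13 23 18 20 10 22
j=9: 18≤22, i=8, swap(8,9) ⇒ 12 15 17 6 5 21 14 13 18 23 20 10 22
j=10: 20≤22, i=9, swap(9,10) ⇒ 12 15 17 6 5 21 14 13 18 20 23 10 22
j=11: 10≤22, i=10, swap(10,11) ⇒ 12 15 17 6 5 21 14 13 18 20 10 23 22
swap(11,12) ⇒ 12 15 17 6 5 21 14 13 18 20 10 22 23; return 11

12 15 17 6 5 21 14 13 18 20 10 22 23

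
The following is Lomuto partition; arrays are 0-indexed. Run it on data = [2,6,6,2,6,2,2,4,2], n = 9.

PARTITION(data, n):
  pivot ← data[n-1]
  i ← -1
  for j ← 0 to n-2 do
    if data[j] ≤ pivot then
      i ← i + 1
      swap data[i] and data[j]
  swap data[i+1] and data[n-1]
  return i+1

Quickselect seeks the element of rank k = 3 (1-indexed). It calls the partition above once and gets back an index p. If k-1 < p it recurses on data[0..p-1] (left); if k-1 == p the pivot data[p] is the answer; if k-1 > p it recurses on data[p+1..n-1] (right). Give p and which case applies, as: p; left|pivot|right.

pivot=2, i=-1
j=0: 2≤2, i=0, swap(0,0) ⇒ [2,6,6,2,6,2,2,4,2]
j=1: 6>2, skip
j=2: 6>2, skip
j=3: 2≤2, i=1, swap(1,3) ⇒ [2,2,6,6,6,2,2,4,2]
j=4: 6>2, skip
j=5: 2≤2, i=2, swap(2,5) ⇒ [2,2,2,6,6,6,2,4,2]
j=6: 2≤2, i=3, swap(3,6) ⇒ [2,2,2,2,6,6,6,4,2]
j=7: 4>2, skip
swap(4,8) ⇒ [2,2,2,2,2,6,6,4,6]; return 4
p = 4; k-1 = 2 < 4 ⇒ left

4; left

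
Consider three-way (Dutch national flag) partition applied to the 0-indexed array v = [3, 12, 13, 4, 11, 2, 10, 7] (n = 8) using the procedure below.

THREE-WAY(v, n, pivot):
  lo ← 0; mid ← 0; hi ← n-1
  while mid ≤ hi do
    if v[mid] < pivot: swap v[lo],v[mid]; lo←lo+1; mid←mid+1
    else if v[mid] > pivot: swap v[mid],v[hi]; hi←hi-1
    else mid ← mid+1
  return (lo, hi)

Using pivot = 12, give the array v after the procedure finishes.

lo=0 mid=0 hi=7
3<12: swap(0,0), lo=1 mid=1 ⇒ [3, 12, 13, 4, 11, 2, 10, 7]
12=12: mid=2
13>12: swap(2,7), hi=6 ⇒ [3, 12, 7, 4, 11, 2, 10, 13]
7<12: swap(1,2), lo=2 mid=3 ⇒ [3, 7, 12, 4, 11, 2, 10, 13]
4<12: swap(2,3), lo=3 mid=4 ⇒ [3, 7, 4, 12, 11, 2, 10, 13]
11<12: swap(3,4), lo=4 mid=5 ⇒ [3, 7, 4, 11, 12, 2, 10, 13]
2<12: swap(4,5), lo=5 mid=6 ⇒ [3, 7, 4, 11, 2, 12, 10, 13]
10<12: swap(5,6), lo=6 mid=7 ⇒ [3, 7, 4, 11, 2, 10, 12, 13]
done. lo=6 hi=6; v=[3, 7, 4, 11, 2, 10, 12, 13]

[3, 7, 4, 11, 2, 10, 12, 13]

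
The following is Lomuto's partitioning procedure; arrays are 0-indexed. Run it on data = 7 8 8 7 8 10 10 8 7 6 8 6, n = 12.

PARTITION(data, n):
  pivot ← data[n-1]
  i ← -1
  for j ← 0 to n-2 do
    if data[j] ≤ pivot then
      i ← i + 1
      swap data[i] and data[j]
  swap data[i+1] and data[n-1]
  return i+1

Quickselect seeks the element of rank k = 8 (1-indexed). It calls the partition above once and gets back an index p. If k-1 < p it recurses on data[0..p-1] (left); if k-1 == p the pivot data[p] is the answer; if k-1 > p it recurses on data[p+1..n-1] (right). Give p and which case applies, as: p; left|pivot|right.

pivot=6, i=-1
j=0: 7>6, skip
j=1: 8>6, skip
j=2: 8>6, skip
j=3: 7>6, skip
j=4: 8>6, skip
j=5: 10>6, skip
j=6: 10>6, skip
j=7: 8>6, skip
j=8: 7>6, skip
j=9: 6≤6, i=0, swap(0,9) ⇒ 6 8 8 7 8 10 10 8 7 7 8 6
j=10: 8>6, skip
swap(1,11) ⇒ 6 6 8 7 8 10 10 8 7 7 8 8; return 1
p = 1; k-1 = 7 > 1 ⇒ right

1; right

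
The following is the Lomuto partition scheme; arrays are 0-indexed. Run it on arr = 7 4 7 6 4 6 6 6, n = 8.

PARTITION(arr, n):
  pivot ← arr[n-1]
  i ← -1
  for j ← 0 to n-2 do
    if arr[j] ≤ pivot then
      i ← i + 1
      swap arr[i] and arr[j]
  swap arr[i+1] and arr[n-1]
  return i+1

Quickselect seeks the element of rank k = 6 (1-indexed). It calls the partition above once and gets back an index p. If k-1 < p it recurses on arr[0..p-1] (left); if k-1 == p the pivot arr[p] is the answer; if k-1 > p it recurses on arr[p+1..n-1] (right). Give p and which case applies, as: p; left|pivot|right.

pivot = arr[7] = 6; i = -1
j=0: arr[0]=7 > 6 → no swap
j=1: arr[1]=4 ≤ 6 → i=0, swap arr[0],arr[1] → 4 7 7 6 4 6 6 6
j=2: arr[2]=7 > 6 → no swap
j=3: arr[3]=6 ≤ 6 → i=1, swap arr[1],arr[3] → 4 6 7 7 4 6 6 6
j=4: arr[4]=4 ≤ 6 → i=2, swap arr[2],arr[4] → 4 6 4 7 7 6 6 6
j=5: arr[5]=6 ≤ 6 → i=3, swap arr[3],arr[5] → 4 6 4 6 7 7 6 6
j=6: arr[6]=6 ≤ 6 → i=4, swap arr[4],arr[6] → 4 6 4 6 6 7 7 6
final swap arr[5],arr[7] → 4 6 4 6 6 6 7 7; return 5
p = 5; k-1 = 5 == 5 ⇒ pivot

5; pivot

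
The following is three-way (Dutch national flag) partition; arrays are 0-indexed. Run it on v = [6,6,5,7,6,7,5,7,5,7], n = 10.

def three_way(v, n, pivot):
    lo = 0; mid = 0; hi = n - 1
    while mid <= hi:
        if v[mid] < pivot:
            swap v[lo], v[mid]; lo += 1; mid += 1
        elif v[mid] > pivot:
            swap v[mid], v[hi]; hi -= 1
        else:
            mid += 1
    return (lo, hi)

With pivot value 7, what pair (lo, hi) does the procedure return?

(6, 9)

pivot = 7; lo=0, mid=0, hi=9
v[mid]=6<7: swap v[0],v[0]; lo=1,mid=1 → [6,6,5,7,6,7,5,7,5,7]
v[mid]=6<7: swap v[1],v[1]; lo=2,mid=2 → [6,6,5,7,6,7,5,7,5,7]
v[mid]=5<7: swap v[2],v[2]; lo=3,mid=3 → [6,6,5,7,6,7,5,7,5,7]
v[mid]=7=7: mid=4
v[mid]=6<7: swap v[3],v[4]; lo=4,mid=5 → [6,6,5,6,7,7,5,7,5,7]
v[mid]=7=7: mid=6
v[mid]=5<7: swap v[4],v[6]; lo=5,mid=7 → [6,6,5,6,5,7,7,7,5,7]
v[mid]=7=7: mid=8
v[mid]=5<7: swap v[5],v[8]; lo=6,mid=9 → [6,6,5,6,5,5,7,7,7,7]
v[mid]=7=7: mid=10
end: lo=6, hi=9; v = [6,6,5,6,5,5,7,7,7,7]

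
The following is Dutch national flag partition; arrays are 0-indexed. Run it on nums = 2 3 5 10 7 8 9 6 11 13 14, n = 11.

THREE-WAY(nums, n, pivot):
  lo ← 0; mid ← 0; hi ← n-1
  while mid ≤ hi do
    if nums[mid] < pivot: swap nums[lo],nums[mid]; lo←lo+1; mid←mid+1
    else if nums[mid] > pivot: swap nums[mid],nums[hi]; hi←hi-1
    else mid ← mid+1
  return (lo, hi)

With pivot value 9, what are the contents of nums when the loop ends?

pivot = 9; lo=0, mid=0, hi=10
nums[mid]=2<9: swap nums[0],nums[0]; lo=1,mid=1 → 2 3 5 10 7 8 9 6 11 13 14
nums[mid]=3<9: swap nums[1],nums[1]; lo=2,mid=2 → 2 3 5 10 7 8 9 6 11 13 14
nums[mid]=5<9: swap nums[2],nums[2]; lo=3,mid=3 → 2 3 5 10 7 8 9 6 11 13 14
nums[mid]=10>9: swap nums[3],nums[10]; hi=9 → 2 3 5 14 7 8 9 6 11 13 10
nums[mid]=14>9: swap nums[3],nums[9]; hi=8 → 2 3 5 13 7 8 9 6 11 14 10
nums[mid]=13>9: swap nums[3],nums[8]; hi=7 → 2 3 5 11 7 8 9 6 13 14 10
nums[mid]=11>9: swap nums[3],nums[7]; hi=6 → 2 3 5 6 7 8 9 11 13 14 10
nums[mid]=6<9: swap nums[3],nums[3]; lo=4,mid=4 → 2 3 5 6 7 8 9 11 13 14 10
nums[mid]=7<9: swap nums[4],nums[4]; lo=5,mid=5 → 2 3 5 6 7 8 9 11 13 14 10
nums[mid]=8<9: swap nums[5],nums[5]; lo=6,mid=6 → 2 3 5 6 7 8 9 11 13 14 10
nums[mid]=9=9: mid=7
end: lo=6, hi=6; nums = 2 3 5 6 7 8 9 11 13 14 10

2 3 5 6 7 8 9 11 13 14 10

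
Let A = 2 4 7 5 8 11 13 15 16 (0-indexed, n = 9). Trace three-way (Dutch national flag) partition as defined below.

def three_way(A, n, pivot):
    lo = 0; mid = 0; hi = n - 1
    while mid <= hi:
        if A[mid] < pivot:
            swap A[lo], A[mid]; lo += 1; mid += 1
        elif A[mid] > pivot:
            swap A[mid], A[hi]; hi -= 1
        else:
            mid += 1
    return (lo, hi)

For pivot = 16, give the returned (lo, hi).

pivot = 16; lo=0, mid=0, hi=8
A[mid]=2<16: swap A[0],A[0]; lo=1,mid=1 → 2 4 7 5 8 11 13 15 16
A[mid]=4<16: swap A[1],A[1]; lo=2,mid=2 → 2 4 7 5 8 11 13 15 16
A[mid]=7<16: swap A[2],A[2]; lo=3,mid=3 → 2 4 7 5 8 11 13 15 16
A[mid]=5<16: swap A[3],A[3]; lo=4,mid=4 → 2 4 7 5 8 11 13 15 16
A[mid]=8<16: swap A[4],A[4]; lo=5,mid=5 → 2 4 7 5 8 11 13 15 16
A[mid]=11<16: swap A[5],A[5]; lo=6,mid=6 → 2 4 7 5 8 11 13 15 16
A[mid]=13<16: swap A[6],A[6]; lo=7,mid=7 → 2 4 7 5 8 11 13 15 16
A[mid]=15<16: swap A[7],A[7]; lo=8,mid=8 → 2 4 7 5 8 11 13 15 16
A[mid]=16=16: mid=9
end: lo=8, hi=8; A = 2 4 7 5 8 11 13 15 16

(8, 8)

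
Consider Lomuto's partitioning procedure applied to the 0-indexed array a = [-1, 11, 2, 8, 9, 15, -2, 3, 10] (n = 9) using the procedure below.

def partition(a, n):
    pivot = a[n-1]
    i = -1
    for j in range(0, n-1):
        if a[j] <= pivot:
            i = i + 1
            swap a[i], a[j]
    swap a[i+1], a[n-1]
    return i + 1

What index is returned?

6

pivot=10, i=-1
j=0: -1≤10, i=0, swap(0,0) ⇒ [-1, 11, 2, 8, 9, 15, -2, 3, 10]
j=1: 11>10, skip
j=2: 2≤10, i=1, swap(1,2) ⇒ [-1, 2, 11, 8, 9, 15, -2, 3, 10]
j=3: 8≤10, i=2, swap(2,3) ⇒ [-1, 2, 8, 11, 9, 15, -2, 3, 10]
j=4: 9≤10, i=3, swap(3,4) ⇒ [-1, 2, 8, 9, 11, 15, -2, 3, 10]
j=5: 15>10, skip
j=6: -2≤10, i=4, swap(4,6) ⇒ [-1, 2, 8, 9, -2, 15, 11, 3, 10]
j=7: 3≤10, i=5, swap(5,7) ⇒ [-1, 2, 8, 9, -2, 3, 11, 15, 10]
swap(6,8) ⇒ [-1, 2, 8, 9, -2, 3, 10, 15, 11]; return 6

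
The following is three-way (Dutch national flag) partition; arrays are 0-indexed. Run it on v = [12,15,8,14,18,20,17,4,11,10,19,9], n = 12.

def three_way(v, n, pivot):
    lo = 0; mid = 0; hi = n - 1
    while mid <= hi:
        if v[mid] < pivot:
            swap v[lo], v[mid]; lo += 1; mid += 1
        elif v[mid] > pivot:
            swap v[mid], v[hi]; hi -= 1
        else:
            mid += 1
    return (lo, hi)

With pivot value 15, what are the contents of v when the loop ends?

lo=0 mid=0 hi=11
12<15: swap(0,0), lo=1 mid=1 ⇒ [12,15,8,14,18,20,17,4,11,10,19,9]
15=15: mid=2
8<15: swap(1,2), lo=2 mid=3 ⇒ [12,8,15,14,18,20,17,4,11,10,19,9]
14<15: swap(2,3), lo=3 mid=4 ⇒ [12,8,14,15,18,20,17,4,11,10,19,9]
18>15: swap(4,11), hi=10 ⇒ [12,8,14,15,9,20,17,4,11,10,19,18]
9<15: swap(3,4), lo=4 mid=5 ⇒ [12,8,14,9,15,20,17,4,11,10,19,18]
20>15: swap(5,10), hi=9 ⇒ [12,8,14,9,15,19,17,4,11,10,20,18]
19>15: swap(5,9), hi=8 ⇒ [12,8,14,9,15,10,17,4,11,19,20,18]
10<15: swap(4,5), lo=5 mid=6 ⇒ [12,8,14,9,10,15,17,4,11,19,20,18]
17>15: swap(6,8), hi=7 ⇒ [12,8,14,9,10,15,11,4,17,19,20,18]
11<15: swap(5,6), lo=6 mid=7 ⇒ [12,8,14,9,10,11,15,4,17,19,20,18]
4<15: swap(6,7), lo=7 mid=8 ⇒ [12,8,14,9,10,11,4,15,17,19,20,18]
done. lo=7 hi=7; v=[12,8,14,9,10,11,4,15,17,19,20,18]

[12,8,14,9,10,11,4,15,17,19,20,18]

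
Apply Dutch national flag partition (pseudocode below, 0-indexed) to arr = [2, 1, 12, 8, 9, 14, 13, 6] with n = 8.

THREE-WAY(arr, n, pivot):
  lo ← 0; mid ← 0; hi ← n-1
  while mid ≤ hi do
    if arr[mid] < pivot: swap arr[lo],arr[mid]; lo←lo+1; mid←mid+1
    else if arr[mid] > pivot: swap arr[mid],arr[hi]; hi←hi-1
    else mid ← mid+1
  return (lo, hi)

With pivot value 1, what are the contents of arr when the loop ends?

[1, 12, 8, 9, 14, 13, 6, 2]

pivot = 1; lo=0, mid=0, hi=7
arr[mid]=2>1: swap arr[0],arr[7]; hi=6 → [6, 1, 12, 8, 9, 14, 13, 2]
arr[mid]=6>1: swap arr[0],arr[6]; hi=5 → [13, 1, 12, 8, 9, 14, 6, 2]
arr[mid]=13>1: swap arr[0],arr[5]; hi=4 → [14, 1, 12, 8, 9, 13, 6, 2]
arr[mid]=14>1: swap arr[0],arr[4]; hi=3 → [9, 1, 12, 8, 14, 13, 6, 2]
arr[mid]=9>1: swap arr[0],arr[3]; hi=2 → [8, 1, 12, 9, 14, 13, 6, 2]
arr[mid]=8>1: swap arr[0],arr[2]; hi=1 → [12, 1, 8, 9, 14, 13, 6, 2]
arr[mid]=12>1: swap arr[0],arr[1]; hi=0 → [1, 12, 8, 9, 14, 13, 6, 2]
arr[mid]=1=1: mid=1
end: lo=0, hi=0; arr = [1, 12, 8, 9, 14, 13, 6, 2]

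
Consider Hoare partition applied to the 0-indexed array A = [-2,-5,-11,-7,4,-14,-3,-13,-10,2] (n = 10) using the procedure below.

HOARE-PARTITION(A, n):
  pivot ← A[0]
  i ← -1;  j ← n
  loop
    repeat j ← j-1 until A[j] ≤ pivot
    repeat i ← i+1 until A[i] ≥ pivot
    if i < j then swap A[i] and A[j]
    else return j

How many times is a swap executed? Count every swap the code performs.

pivot = A[0] = -2; i = -1, j = 10
j→8 (A[8]=-10≤-2), i→0 (A[0]=-2≥-2); i<j, swap → [-10,-5,-11,-7,4,-14,-3,-13,-2,2]
j→7 (A[7]=-13≤-2), i→4 (A[4]=4≥-2); i<j, swap → [-10,-5,-11,-7,-13,-14,-3,4,-2,2]
j→6, i→7; i≥j, return j=6. A = [-10,-5,-11,-7,-13,-14,-3,4,-2,2]

2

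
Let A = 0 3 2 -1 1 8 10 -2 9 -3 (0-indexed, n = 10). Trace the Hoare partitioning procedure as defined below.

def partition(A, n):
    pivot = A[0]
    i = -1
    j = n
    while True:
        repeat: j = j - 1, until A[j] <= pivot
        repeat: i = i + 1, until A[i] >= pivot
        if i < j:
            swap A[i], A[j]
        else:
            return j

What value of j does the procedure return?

pivot=0
j stops at 9 (-3), i stops at 0 (0); swap ⇒ -3 3 2 -1 1 8 10 -2 9 0
j stops at 7 (-2), i stops at 1 (3); swap ⇒ -3 -2 2 -1 1 8 10 3 9 0
j stops at 3 (-1), i stops at 2 (2); swap ⇒ -3 -2 -1 2 1 8 10 3 9 0
j stops at 2, i stops at 3; i≥j ⇒ return 2. A=-3 -2 -1 2 1 8 10 3 9 0

2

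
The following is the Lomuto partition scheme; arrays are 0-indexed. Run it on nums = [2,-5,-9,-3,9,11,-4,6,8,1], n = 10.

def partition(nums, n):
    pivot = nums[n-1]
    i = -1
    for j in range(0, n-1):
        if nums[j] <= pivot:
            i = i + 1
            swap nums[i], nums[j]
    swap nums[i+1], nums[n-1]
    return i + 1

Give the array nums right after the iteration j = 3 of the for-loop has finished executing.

[-5,-9,-3,2,9,11,-4,6,8,1]

pivot = nums[9] = 1; i = -1
j=0: nums[0]=2 > 1 → no swap
j=1: nums[1]=-5 ≤ 1 → i=0, swap nums[0],nums[1] → [-5,2,-9,-3,9,11,-4,6,8,1]
j=2: nums[2]=-9 ≤ 1 → i=1, swap nums[1],nums[2] → [-5,-9,2,-3,9,11,-4,6,8,1]
j=3: nums[3]=-3 ≤ 1 → i=2, swap nums[2],nums[3] → [-5,-9,-3,2,9,11,-4,6,8,1]
(after j=3) nums = [-5,-9,-3,2,9,11,-4,6,8,1]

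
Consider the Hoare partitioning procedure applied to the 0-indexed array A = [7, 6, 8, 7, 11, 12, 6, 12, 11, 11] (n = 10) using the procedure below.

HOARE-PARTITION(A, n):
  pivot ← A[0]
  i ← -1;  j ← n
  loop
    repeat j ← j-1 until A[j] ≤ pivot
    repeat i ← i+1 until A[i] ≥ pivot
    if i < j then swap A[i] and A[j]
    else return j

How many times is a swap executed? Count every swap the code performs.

pivot = A[0] = 7; i = -1, j = 10
j→6 (A[6]=6≤7), i→0 (A[0]=7≥7); i<j, swap → [6, 6, 8, 7, 11, 12, 7, 12, 11, 11]
j→3 (A[3]=7≤7), i→2 (A[2]=8≥7); i<j, swap → [6, 6, 7, 8, 11, 12, 7, 12, 11, 11]
j→2, i→3; i≥j, return j=2. A = [6, 6, 7, 8, 11, 12, 7, 12, 11, 11]

2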